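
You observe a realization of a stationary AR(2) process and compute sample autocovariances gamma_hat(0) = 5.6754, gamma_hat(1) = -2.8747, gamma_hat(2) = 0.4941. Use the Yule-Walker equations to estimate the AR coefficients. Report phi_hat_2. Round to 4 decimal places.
\hat\phi_{2} = -0.2280

The Yule-Walker equations for an AR(p) process read, in matrix form,
  Gamma_p phi = r_p,   with   (Gamma_p)_{ij} = gamma(|i - j|),
                       (r_p)_i = gamma(i),   i,j = 1..p.
Substitute the sample gammas (Toeplitz matrix and right-hand side of size 2):
  Gamma_p = [[5.6754, -2.8747], [-2.8747, 5.6754]]
  r_p     = [-2.8747, 0.4941]
Written out:
  5.6754 phi_1 - 2.8747 phi_2 = -2.8747
  -2.8747 phi_1 + 5.6754 phi_2 = 0.4941
Solve by Cramer's rule:
  det = gamma(0)^2 - gamma(1)^2 = (5.6754)^2 - (-2.8747)^2 = 32.21016516 - 8.26390009 = 23.94626507
  phi_hat_1 = [gamma(1) gamma(0) - gamma(1) gamma(2)] / det = [(-2.8747)(5.6754) - (-2.8747)(0.4941)] / 23.94626507 = -14.89468311 / 23.94626507 = -0.622
  phi_hat_2 = [gamma(0) gamma(2) - gamma(1)^2] / det = [(5.6754)(0.4941) - (-2.8747)^2] / 23.94626507 = -5.45968495 / 23.94626507 = -0.228
So phi_hat = [-0.6220, -0.2280].
Therefore phi_hat_2 = -0.2280.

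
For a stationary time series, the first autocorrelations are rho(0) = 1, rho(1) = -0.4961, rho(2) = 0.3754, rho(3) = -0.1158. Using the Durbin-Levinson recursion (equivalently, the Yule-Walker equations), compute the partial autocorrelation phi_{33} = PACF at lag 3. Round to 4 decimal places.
\phi_{33} = 0.1689

The PACF at lag k is phi_{kk}, the last component of the solution
to the Yule-Walker system G_k phi = r_k where
  (G_k)_{ij} = rho(|i - j|), (r_k)_i = rho(i), i,j = 1..k.
Equivalently, Durbin-Levinson gives phi_{kk} iteratively:
  phi_{11} = rho(1)
  phi_{kk} = [rho(k) - sum_{j=1..k-1} phi_{k-1,j} rho(k-j)]
            / [1 - sum_{j=1..k-1} phi_{k-1,j} rho(j)],
  phi_{k,j} = phi_{k-1,j} - phi_{kk} phi_{k-1,k-j},  j = 1..k-1.
Step k = 1:
  phi_11 = rho(1) = -0.4961.
Step k = 2:
  phi_22 = [rho(2) - phi_11 rho(1)] / [1 - phi_11 rho(1)] = [0.3754 - (-0.4961)(-0.4961)] / [1 - (-0.4961)(-0.4961)]
         = 0.12928479 / 0.75388479 = 0.171491.
  Update: phi_21 = phi_11 - phi_22 phi_11 = -0.4961 - (0.171491)(-0.4961) = -0.411023.
Step k = 3:
  phi_33 = [rho(3) - phi_21 rho(2) - phi_22 rho(1)] / [1 - phi_21 rho(1) - phi_22 rho(2)]
    numerator   = -0.1158 - (-0.411023)(0.3754) - (0.171491)(-0.4961) = 0.12357497
    denominator = 1 - (-0.411023)(-0.4961) - (0.171491)(0.3754) = 0.73171355
  phi_33 = 0.12357497 / 0.73171355 = 0.1689.
Therefore phi_{33} = 0.1689.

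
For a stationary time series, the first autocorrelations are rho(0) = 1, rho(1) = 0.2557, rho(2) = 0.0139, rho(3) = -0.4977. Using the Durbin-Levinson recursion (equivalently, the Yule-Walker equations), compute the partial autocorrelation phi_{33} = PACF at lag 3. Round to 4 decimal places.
\phi_{33} = -0.5230

The PACF at lag k is phi_{kk}, the last component of the solution
to the Yule-Walker system G_k phi = r_k where
  (G_k)_{ij} = rho(|i - j|), (r_k)_i = rho(i), i,j = 1..k.
Equivalently, Durbin-Levinson gives phi_{kk} iteratively:
  phi_{11} = rho(1)
  phi_{kk} = [rho(k) - sum_{j=1..k-1} phi_{k-1,j} rho(k-j)]
            / [1 - sum_{j=1..k-1} phi_{k-1,j} rho(j)],
  phi_{k,j} = phi_{k-1,j} - phi_{kk} phi_{k-1,k-j},  j = 1..k-1.
Step k = 1:
  phi_11 = rho(1) = 0.2557.
Step k = 2:
  phi_22 = [rho(2) - phi_11 rho(1)] / [1 - phi_11 rho(1)] = [0.0139 - (0.2557)(0.2557)] / [1 - (0.2557)(0.2557)]
         = -0.05148249 / 0.93461751 = -0.055084.
  Update: phi_21 = phi_11 - phi_22 phi_11 = 0.2557 - (-0.055084)(0.2557) = 0.269785.
Step k = 3:
  phi_33 = [rho(3) - phi_21 rho(2) - phi_22 rho(1)] / [1 - phi_21 rho(1) - phi_22 rho(2)]
    numerator   = -0.4977 - (0.269785)(0.0139) - (-0.055084)(0.2557) = -0.48736503
    denominator = 1 - (0.269785)(0.2557) - (-0.055084)(0.0139) = 0.93178165
  phi_33 = -0.48736503 / 0.93178165 = -0.523.
Therefore phi_{33} = -0.5230.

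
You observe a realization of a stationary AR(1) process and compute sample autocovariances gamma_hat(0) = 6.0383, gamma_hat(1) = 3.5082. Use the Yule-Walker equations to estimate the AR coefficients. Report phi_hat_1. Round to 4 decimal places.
\hat\phi_{1} = 0.5810

The Yule-Walker equations for an AR(p) process read, in matrix form,
  Gamma_p phi = r_p,   with   (Gamma_p)_{ij} = gamma(|i - j|),
                       (r_p)_i = gamma(i),   i,j = 1..p.
Substitute the sample gammas (Toeplitz matrix and right-hand side of size 1):
  Gamma_p = [[6.0383]]
  r_p     = [3.5082]
With p = 1 this is the single equation gamma(0) phi_1 = gamma(1):
  phi_hat_1 = gamma(1) / gamma(0) = 3.5082 / 6.0383 = 0.5810.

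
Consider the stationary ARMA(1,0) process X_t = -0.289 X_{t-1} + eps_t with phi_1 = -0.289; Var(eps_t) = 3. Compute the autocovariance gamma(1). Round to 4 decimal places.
\gamma(1) = -0.9460

Multiply the model equation by X_{t-k} and take expectations. With theta_0 = psi_0 = 1 and psi_j the MA(infinity) weights, this gives
  gamma(k) - sum_i phi_i gamma(k-i) = c_k,
  c_k = sigma^2 * sum_{j=k..q} theta_j psi_{j-k}   (c_k = 0 for k > q),
using gamma(-m) = gamma(m).
Pure AR (q = 0): c_0 = sigma^2 = 3, c_k = 0 for k >= 1.
Equations for k = 0 and k = 1 (AR order 1):
  gamma(0) = phi_1 gamma(1) + c_0
  gamma(1) = phi_1 gamma(0) + c_1
Substituting the second into the first: gamma(0) (1 - phi_1^2) = c_0 + phi_1 c_1, so
  gamma(0) = c_0 / (1 - phi_1^2) = 3 / (1 - (-0.289)^2) = 3 / 0.916479 = 3.273397.
  gamma(1) = phi_1 gamma(0) = (-0.289)(3.273397) = -0.946012.
Therefore gamma(1) = -0.9460 (to 4 decimal places).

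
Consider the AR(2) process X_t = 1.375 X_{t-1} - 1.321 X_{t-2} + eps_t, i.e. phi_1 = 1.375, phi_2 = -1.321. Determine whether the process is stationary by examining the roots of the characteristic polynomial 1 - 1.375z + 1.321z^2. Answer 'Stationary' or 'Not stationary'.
\text{Not stationary}

The AR(p) characteristic polynomial is P(z) = 1 - 1.375z + 1.321z^2.
Stationarity requires all roots to lie outside the unit circle, i.e. |z| > 1 for every root.
Set 1 + (-1.375) z + (1.321) z^2 = 0, i.e. a z^2 + b z + c = 0 with a = 1.321, b = -1.375, c = 1.
Discriminant D = b^2 - 4ac = (-1.375)^2 - 4*(1.321)*1 = 1.890625 - (5.284) = -3.393375.
D < 0, so the roots are the complex-conjugate pair z = (-b +/- i sqrt(-D)) / (2a) = 0.5204 +/- 0.6972i.
For a conjugate pair |z|^2 = z * conj(z) = (product of roots) = c/a = 1/(1.321) = 0.757002, so |z| = sqrt(0.757002) = 0.8701 for both roots.
Moduli of all roots: 0.8701, 0.8701.
All moduli strictly greater than 1? No.
Verdict: Not stationary.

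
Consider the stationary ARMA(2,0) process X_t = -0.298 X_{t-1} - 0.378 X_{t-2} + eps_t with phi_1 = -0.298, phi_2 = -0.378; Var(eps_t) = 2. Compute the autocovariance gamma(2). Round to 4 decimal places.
\gamma(2) = -0.7675

Multiply the model equation by X_{t-k} and take expectations. With theta_0 = psi_0 = 1 and psi_j the MA(infinity) weights, this gives
  gamma(k) - sum_i phi_i gamma(k-i) = c_k,
  c_k = sigma^2 * sum_{j=k..q} theta_j psi_{j-k}   (c_k = 0 for k > q),
using gamma(-m) = gamma(m).
Pure AR (q = 0): c_0 = sigma^2 = 2, c_k = 0 for k >= 1.
Equations for k = 0, 1, 2 (AR order 2, c_2 = 0):
  (E0) gamma(0) = phi_1 gamma(1) + phi_2 gamma(2) + c_0
  (E1) gamma(1) = phi_1 gamma(0) + phi_2 gamma(1) + c_1
  (E2) gamma(2) = phi_1 gamma(1) + phi_2 gamma(0)
From (E1): gamma(1) = A gamma(0) + B with
  A = phi_1 / (1 - phi_2) = -0.298 / 1.378 = -0.216255,   B = c_1 / (1 - phi_2) = 0 / 1.378 = 0.
Insert (E2) into (E0): gamma(0) (1 - phi_2^2) = phi_1 (1 + phi_2) gamma(1) + c_0.
  phi_1 (1 + phi_2) = (-0.298)(0.622) = -0.185356,   1 - phi_2^2 = 0.857116.
Replace gamma(1) by A gamma(0) + B and collect gamma(0):
  gamma(0) [0.857116 - (-0.185356)(-0.216255)] = c_0 = 2
  gamma(0) * 0.817032 = 2
  gamma(0) = 2 / 0.817032 = 2.447885.
  gamma(1) = A gamma(0) = (-0.216255)(2.447885) = -0.529369.
  gamma(2) = phi_1 gamma(1) + phi_2 gamma(0) = (-0.298)(-0.529369) + (-0.378)(2.447885) = -0.767549.
Therefore gamma(2) = -0.7675 (to 4 decimal places).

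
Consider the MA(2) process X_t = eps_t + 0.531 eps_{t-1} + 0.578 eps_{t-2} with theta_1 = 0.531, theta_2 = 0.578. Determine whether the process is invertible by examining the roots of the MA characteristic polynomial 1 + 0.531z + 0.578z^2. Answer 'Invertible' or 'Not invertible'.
\text{Invertible}

The MA(q) characteristic polynomial is P(z) = 1 + 0.531z + 0.578z^2.
Invertibility requires all roots to lie outside the unit circle, i.e. |z| > 1 for every root.
Set 1 + (0.531) z + (0.578) z^2 = 0, i.e. a z^2 + b z + c = 0 with a = 0.578, b = 0.531, c = 1.
Discriminant D = b^2 - 4ac = (0.531)^2 - 4*(0.578)*1 = 0.281961 - (2.312) = -2.030039.
D < 0, so the roots are the complex-conjugate pair z = (-b +/- i sqrt(-D)) / (2a) = -0.4593 +/- 1.2325i.
For a conjugate pair |z|^2 = z * conj(z) = (product of roots) = c/a = 1/(0.578) = 1.730104, so |z| = sqrt(1.730104) = 1.3153 for both roots.
Moduli of all roots: 1.3153, 1.3153.
All moduli strictly greater than 1? Yes.
Verdict: Invertible.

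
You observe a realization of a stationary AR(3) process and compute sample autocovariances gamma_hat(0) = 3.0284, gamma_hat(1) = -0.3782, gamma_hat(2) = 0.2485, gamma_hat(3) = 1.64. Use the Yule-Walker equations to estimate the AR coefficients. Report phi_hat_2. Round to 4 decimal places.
\hat\phi_{2} = 0.1340

The Yule-Walker equations for an AR(p) process read, in matrix form,
  Gamma_p phi = r_p,   with   (Gamma_p)_{ij} = gamma(|i - j|),
                       (r_p)_i = gamma(i),   i,j = 1..p.
Substitute the sample gammas (Toeplitz matrix and right-hand side of size 3):
  Gamma_p = [[3.0284, -0.3782, 0.2485], [-0.3782, 3.0284, -0.3782], [0.2485, -0.3782, 3.0284]]
  r_p     = [-0.3782, 0.2485, 1.64]
Written out (R1..R3):
  (R1) 3.0284 phi_1 - 0.3782 phi_2 + 0.2485 phi_3 = -0.3782
  (R2) -0.3782 phi_1 + 3.0284 phi_2 - 0.3782 phi_3 = 0.2485
  (R3) 0.2485 phi_1 - 0.3782 phi_2 + 3.0284 phi_3 = 1.64
Gaussian elimination:
  R2 <- R2 - (-0.3782/3.0284) R1 = R2 - (-0.124884) R1:  2.981169 phi_2 - 0.347166 phi_3 = 0.201269
  R3 <- R3 - (0.2485/3.0284) R1 = R3 - (0.082057) R1:  -0.347166 phi_2 + 3.008009 phi_3 = 1.671034
  R3 <- R3 - (-0.347166/2.981169) R2 = R3 - (-0.116453) R2:  2.96758 phi_3 = 1.694472
Back-substitution:
  phi_hat_3 = 1.694472 / 2.96758 = 0.570995
  phi_hat_2 = (0.201269 - (-0.347166)(0.570995)) / 2.981169 = 0.134007
  phi_hat_1 = (-0.3782 - (-0.3782)(0.134007) - (0.2485)(0.570995)) / 3.0284 = -0.155003
So phi_hat = [-0.1550, 0.1340, 0.5710].
Therefore phi_hat_2 = 0.1340.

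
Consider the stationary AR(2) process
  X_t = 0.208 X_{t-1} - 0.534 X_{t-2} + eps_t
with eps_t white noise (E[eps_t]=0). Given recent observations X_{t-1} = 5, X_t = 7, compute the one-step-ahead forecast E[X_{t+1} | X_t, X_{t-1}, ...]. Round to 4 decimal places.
E[X_{t+1} \mid \mathcal F_t] = -1.2140

For an AR(p) model X_t = c + sum_i phi_i X_{t-i} + eps_t, the
one-step-ahead conditional mean is
  E[X_{t+1} | X_t, ...] = c + sum_i phi_i X_{t+1-i}.
Substitute known values:
  E[X_{t+1} | ...] = (0.208) * (7) + (-0.534) * (5)
                   = -1.2140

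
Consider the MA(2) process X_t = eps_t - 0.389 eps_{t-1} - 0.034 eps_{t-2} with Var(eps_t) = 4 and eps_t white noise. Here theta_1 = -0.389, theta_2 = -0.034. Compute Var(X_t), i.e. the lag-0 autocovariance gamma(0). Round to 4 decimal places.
\gamma(0) = 4.6099

For an MA(q) process X_t = eps_t + sum_i theta_i eps_{t-i} with
Var(eps_t) = sigma^2, the variance is
  gamma(0) = sigma^2 * (1 + sum_i theta_i^2).
  sum_i theta_i^2 = (-0.389)^2 + (-0.034)^2 = 0.151321 + 0.001156 = 0.152477.
  gamma(0) = 4 * (1 + 0.152477) = 4 * 1.152477 = 4.609908, which rounds to 4.6099.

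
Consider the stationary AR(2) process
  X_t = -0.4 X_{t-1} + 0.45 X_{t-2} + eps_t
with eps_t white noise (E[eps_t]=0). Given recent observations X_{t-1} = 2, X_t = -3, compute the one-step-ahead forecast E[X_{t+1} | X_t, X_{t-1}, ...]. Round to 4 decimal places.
E[X_{t+1} \mid \mathcal F_t] = 2.1000

For an AR(p) model X_t = c + sum_i phi_i X_{t-i} + eps_t, the
one-step-ahead conditional mean is
  E[X_{t+1} | X_t, ...] = c + sum_i phi_i X_{t+1-i}.
Substitute known values:
  E[X_{t+1} | ...] = (-0.4) * (-3) + (0.45) * (2)
                   = 2.1000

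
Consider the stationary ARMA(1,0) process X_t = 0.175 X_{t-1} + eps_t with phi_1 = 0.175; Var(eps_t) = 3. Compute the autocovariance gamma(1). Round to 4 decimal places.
\gamma(1) = 0.5416

Multiply the model equation by X_{t-k} and take expectations. With theta_0 = psi_0 = 1 and psi_j the MA(infinity) weights, this gives
  gamma(k) - sum_i phi_i gamma(k-i) = c_k,
  c_k = sigma^2 * sum_{j=k..q} theta_j psi_{j-k}   (c_k = 0 for k > q),
using gamma(-m) = gamma(m).
Pure AR (q = 0): c_0 = sigma^2 = 3, c_k = 0 for k >= 1.
Equations for k = 0 and k = 1 (AR order 1):
  gamma(0) = phi_1 gamma(1) + c_0
  gamma(1) = phi_1 gamma(0) + c_1
Substituting the second into the first: gamma(0) (1 - phi_1^2) = c_0 + phi_1 c_1, so
  gamma(0) = c_0 / (1 - phi_1^2) = 3 / (1 - (0.175)^2) = 3 / 0.969375 = 3.094778.
  gamma(1) = phi_1 gamma(0) = (0.175)(3.094778) = 0.541586.
Therefore gamma(1) = 0.5416 (to 4 decimal places).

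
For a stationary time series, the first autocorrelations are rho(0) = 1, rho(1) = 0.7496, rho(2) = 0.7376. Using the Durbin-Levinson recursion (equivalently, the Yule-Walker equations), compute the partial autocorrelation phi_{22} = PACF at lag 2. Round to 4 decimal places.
\phi_{22} = 0.4010

The PACF at lag k is phi_{kk}, the last component of the solution
to the Yule-Walker system G_k phi = r_k where
  (G_k)_{ij} = rho(|i - j|), (r_k)_i = rho(i), i,j = 1..k.
Equivalently, Durbin-Levinson gives phi_{kk} iteratively:
  phi_{11} = rho(1)
  phi_{kk} = [rho(k) - sum_{j=1..k-1} phi_{k-1,j} rho(k-j)]
            / [1 - sum_{j=1..k-1} phi_{k-1,j} rho(j)],
  phi_{k,j} = phi_{k-1,j} - phi_{kk} phi_{k-1,k-j},  j = 1..k-1.
Step k = 1:
  phi_11 = rho(1) = 0.7496.
Step k = 2:
  phi_22 = [rho(2) - phi_11 rho(1)] / [1 - phi_11 rho(1)] = [0.7376 - (0.7496)(0.7496)] / [1 - (0.7496)(0.7496)]
         = 0.17569984 / 0.43809984 = 0.401.
Therefore phi_{22} = 0.4010.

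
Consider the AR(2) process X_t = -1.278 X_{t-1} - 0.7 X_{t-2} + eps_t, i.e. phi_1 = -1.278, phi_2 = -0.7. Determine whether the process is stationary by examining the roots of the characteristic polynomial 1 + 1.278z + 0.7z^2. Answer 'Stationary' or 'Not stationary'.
\text{Stationary}

The AR(p) characteristic polynomial is P(z) = 1 + 1.278z + 0.7z^2.
Stationarity requires all roots to lie outside the unit circle, i.e. |z| > 1 for every root.
Set 1 + (1.278) z + (0.7) z^2 = 0, i.e. a z^2 + b z + c = 0 with a = 0.7, b = 1.278, c = 1.
Discriminant D = b^2 - 4ac = (1.278)^2 - 4*(0.7)*1 = 1.633284 - (2.8) = -1.166716.
D < 0, so the roots are the complex-conjugate pair z = (-b +/- i sqrt(-D)) / (2a) = -0.9129 +/- 0.7715i.
For a conjugate pair |z|^2 = z * conj(z) = (product of roots) = c/a = 1/(0.7) = 1.428571, so |z| = sqrt(1.428571) = 1.1952 for both roots.
Moduli of all roots: 1.1952, 1.1952.
All moduli strictly greater than 1? Yes.
Verdict: Stationary.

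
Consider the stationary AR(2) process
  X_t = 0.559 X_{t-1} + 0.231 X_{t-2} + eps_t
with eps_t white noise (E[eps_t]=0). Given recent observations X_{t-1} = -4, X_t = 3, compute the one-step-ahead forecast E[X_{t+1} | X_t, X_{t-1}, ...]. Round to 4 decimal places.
E[X_{t+1} \mid \mathcal F_t] = 0.7530

For an AR(p) model X_t = c + sum_i phi_i X_{t-i} + eps_t, the
one-step-ahead conditional mean is
  E[X_{t+1} | X_t, ...] = c + sum_i phi_i X_{t+1-i}.
Substitute known values:
  E[X_{t+1} | ...] = (0.559) * (3) + (0.231) * (-4)
                   = 0.7530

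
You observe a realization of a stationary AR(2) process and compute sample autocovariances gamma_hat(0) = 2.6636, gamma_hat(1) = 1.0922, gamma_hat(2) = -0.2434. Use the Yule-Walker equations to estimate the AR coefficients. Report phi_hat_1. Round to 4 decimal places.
\hat\phi_{1} = 0.5380

The Yule-Walker equations for an AR(p) process read, in matrix form,
  Gamma_p phi = r_p,   with   (Gamma_p)_{ij} = gamma(|i - j|),
                       (r_p)_i = gamma(i),   i,j = 1..p.
Substitute the sample gammas (Toeplitz matrix and right-hand side of size 2):
  Gamma_p = [[2.6636, 1.0922], [1.0922, 2.6636]]
  r_p     = [1.0922, -0.2434]
Written out:
  2.6636 phi_1 + 1.0922 phi_2 = 1.0922
  1.0922 phi_1 + 2.6636 phi_2 = -0.2434
Solve by Cramer's rule:
  det = gamma(0)^2 - gamma(1)^2 = (2.6636)^2 - (1.0922)^2 = 7.09476496 - 1.19290084 = 5.90186412
  phi_hat_1 = [gamma(1) gamma(0) - gamma(1) gamma(2)] / det = [(1.0922)(2.6636) - (1.0922)(-0.2434)] / 5.90186412 = 3.1750254 / 5.90186412 = 0.538
  phi_hat_2 = [gamma(0) gamma(2) - gamma(1)^2] / det = [(2.6636)(-0.2434) - (1.0922)^2] / 5.90186412 = -1.84122108 / 5.90186412 = -0.312
So phi_hat = [0.5380, -0.3120].
Therefore phi_hat_1 = 0.5380.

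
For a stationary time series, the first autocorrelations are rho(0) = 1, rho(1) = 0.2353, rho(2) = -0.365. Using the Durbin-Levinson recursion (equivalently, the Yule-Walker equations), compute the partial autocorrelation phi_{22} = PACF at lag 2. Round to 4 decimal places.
\phi_{22} = -0.4450

The PACF at lag k is phi_{kk}, the last component of the solution
to the Yule-Walker system G_k phi = r_k where
  (G_k)_{ij} = rho(|i - j|), (r_k)_i = rho(i), i,j = 1..k.
Equivalently, Durbin-Levinson gives phi_{kk} iteratively:
  phi_{11} = rho(1)
  phi_{kk} = [rho(k) - sum_{j=1..k-1} phi_{k-1,j} rho(k-j)]
            / [1 - sum_{j=1..k-1} phi_{k-1,j} rho(j)],
  phi_{k,j} = phi_{k-1,j} - phi_{kk} phi_{k-1,k-j},  j = 1..k-1.
Step k = 1:
  phi_11 = rho(1) = 0.2353.
Step k = 2:
  phi_22 = [rho(2) - phi_11 rho(1)] / [1 - phi_11 rho(1)] = [-0.365 - (0.2353)(0.2353)] / [1 - (0.2353)(0.2353)]
         = -0.42036609 / 0.94463391 = -0.445.
Therefore phi_{22} = -0.4450.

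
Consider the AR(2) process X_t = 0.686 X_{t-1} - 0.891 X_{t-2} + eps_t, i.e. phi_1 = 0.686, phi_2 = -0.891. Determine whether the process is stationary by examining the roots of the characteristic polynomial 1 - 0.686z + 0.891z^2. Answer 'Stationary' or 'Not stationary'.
\text{Stationary}

The AR(p) characteristic polynomial is P(z) = 1 - 0.686z + 0.891z^2.
Stationarity requires all roots to lie outside the unit circle, i.e. |z| > 1 for every root.
Set 1 + (-0.686) z + (0.891) z^2 = 0, i.e. a z^2 + b z + c = 0 with a = 0.891, b = -0.686, c = 1.
Discriminant D = b^2 - 4ac = (-0.686)^2 - 4*(0.891)*1 = 0.470596 - (3.564) = -3.093404.
D < 0, so the roots are the complex-conjugate pair z = (-b +/- i sqrt(-D)) / (2a) = 0.385 +/- 0.987i.
For a conjugate pair |z|^2 = z * conj(z) = (product of roots) = c/a = 1/(0.891) = 1.122334, so |z| = sqrt(1.122334) = 1.0594 for both roots.
Moduli of all roots: 1.0594, 1.0594.
All moduli strictly greater than 1? Yes.
Verdict: Stationary.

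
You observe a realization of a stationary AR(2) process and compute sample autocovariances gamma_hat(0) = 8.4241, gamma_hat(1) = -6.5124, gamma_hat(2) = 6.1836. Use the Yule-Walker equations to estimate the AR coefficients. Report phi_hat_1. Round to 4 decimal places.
\hat\phi_{1} = -0.5110

The Yule-Walker equations for an AR(p) process read, in matrix form,
  Gamma_p phi = r_p,   with   (Gamma_p)_{ij} = gamma(|i - j|),
                       (r_p)_i = gamma(i),   i,j = 1..p.
Substitute the sample gammas (Toeplitz matrix and right-hand side of size 2):
  Gamma_p = [[8.4241, -6.5124], [-6.5124, 8.4241]]
  r_p     = [-6.5124, 6.1836]
Written out:
  8.4241 phi_1 - 6.5124 phi_2 = -6.5124
  -6.5124 phi_1 + 8.4241 phi_2 = 6.1836
Solve by Cramer's rule:
  det = gamma(0)^2 - gamma(1)^2 = (8.4241)^2 - (-6.5124)^2 = 70.96546081 - 42.41135376 = 28.55410705
  phi_hat_1 = [gamma(1) gamma(0) - gamma(1) gamma(2)] / det = [(-6.5124)(8.4241) - (-6.5124)(6.1836)] / 28.55410705 = -14.5910322 / 28.55410705 = -0.511
  phi_hat_2 = [gamma(0) gamma(2) - gamma(1)^2] / det = [(8.4241)(6.1836) - (-6.5124)^2] / 28.55410705 = 9.679911 / 28.55410705 = 0.339
So phi_hat = [-0.5110, 0.3390].
Therefore phi_hat_1 = -0.5110.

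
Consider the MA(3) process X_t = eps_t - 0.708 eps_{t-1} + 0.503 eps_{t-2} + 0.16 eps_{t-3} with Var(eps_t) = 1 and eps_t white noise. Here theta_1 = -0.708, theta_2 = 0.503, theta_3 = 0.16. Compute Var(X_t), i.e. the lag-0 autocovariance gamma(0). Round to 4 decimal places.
\gamma(0) = 1.7799

For an MA(q) process X_t = eps_t + sum_i theta_i eps_{t-i} with
Var(eps_t) = sigma^2, the variance is
  gamma(0) = sigma^2 * (1 + sum_i theta_i^2).
  sum_i theta_i^2 = (-0.708)^2 + (0.503)^2 + (0.16)^2 = 0.501264 + 0.253009 + 0.0256 = 0.779873.
  gamma(0) = 1 * (1 + 0.779873) = 1 * 1.779873 = 1.779873, which rounds to 1.7799.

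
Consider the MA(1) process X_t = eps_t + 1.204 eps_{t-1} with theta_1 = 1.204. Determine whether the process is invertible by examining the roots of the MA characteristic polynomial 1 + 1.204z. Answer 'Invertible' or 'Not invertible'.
\text{Not invertible}

The MA(q) characteristic polynomial is P(z) = 1 + 1.204z.
Invertibility requires all roots to lie outside the unit circle, i.e. |z| > 1 for every root.
This is linear in z: 1 + (1.204) z = 0  =>  z = -1/(1.204) = -0.830565,  |z| = 0.830565.
Moduli of all roots: 0.8306.
All moduli strictly greater than 1? No.
Verdict: Not invertible.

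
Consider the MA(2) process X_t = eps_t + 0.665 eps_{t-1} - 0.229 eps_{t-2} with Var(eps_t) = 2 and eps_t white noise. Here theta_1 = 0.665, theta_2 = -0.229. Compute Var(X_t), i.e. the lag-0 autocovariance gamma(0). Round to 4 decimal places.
\gamma(0) = 2.9893

For an MA(q) process X_t = eps_t + sum_i theta_i eps_{t-i} with
Var(eps_t) = sigma^2, the variance is
  gamma(0) = sigma^2 * (1 + sum_i theta_i^2).
  sum_i theta_i^2 = (0.665)^2 + (-0.229)^2 = 0.442225 + 0.052441 = 0.494666.
  gamma(0) = 2 * (1 + 0.494666) = 2 * 1.494666 = 2.989332, which rounds to 2.9893.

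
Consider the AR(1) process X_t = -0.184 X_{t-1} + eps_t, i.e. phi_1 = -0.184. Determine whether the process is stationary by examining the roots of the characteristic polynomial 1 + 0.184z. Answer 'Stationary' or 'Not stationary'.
\text{Stationary}

The AR(p) characteristic polynomial is P(z) = 1 + 0.184z.
Stationarity requires all roots to lie outside the unit circle, i.e. |z| > 1 for every root.
This is linear in z: 1 + (0.184) z = 0  =>  z = -1/(0.184) = -5.434783,  |z| = 5.434783.
Moduli of all roots: 5.4348.
All moduli strictly greater than 1? Yes.
Verdict: Stationary.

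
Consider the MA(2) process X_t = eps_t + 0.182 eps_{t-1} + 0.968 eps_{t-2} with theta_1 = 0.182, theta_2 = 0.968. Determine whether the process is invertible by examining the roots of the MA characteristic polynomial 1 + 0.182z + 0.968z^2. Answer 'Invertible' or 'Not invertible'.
\text{Invertible}

The MA(q) characteristic polynomial is P(z) = 1 + 0.182z + 0.968z^2.
Invertibility requires all roots to lie outside the unit circle, i.e. |z| > 1 for every root.
Set 1 + (0.182) z + (0.968) z^2 = 0, i.e. a z^2 + b z + c = 0 with a = 0.968, b = 0.182, c = 1.
Discriminant D = b^2 - 4ac = (0.182)^2 - 4*(0.968)*1 = 0.033124 - (3.872) = -3.838876.
D < 0, so the roots are the complex-conjugate pair z = (-b +/- i sqrt(-D)) / (2a) = -0.094 +/- 1.012i.
For a conjugate pair |z|^2 = z * conj(z) = (product of roots) = c/a = 1/(0.968) = 1.033058, so |z| = sqrt(1.033058) = 1.0164 for both roots.
Moduli of all roots: 1.0164, 1.0164.
All moduli strictly greater than 1? Yes.
Verdict: Invertible.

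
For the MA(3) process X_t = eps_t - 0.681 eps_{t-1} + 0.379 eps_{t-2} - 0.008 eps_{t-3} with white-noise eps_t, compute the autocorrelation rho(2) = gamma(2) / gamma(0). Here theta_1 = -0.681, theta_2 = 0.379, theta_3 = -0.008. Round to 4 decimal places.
\rho(2) = 0.2392

For an MA(q) process with theta_0 = 1, the autocovariance is
  gamma(k) = sigma^2 * sum_{i=0..q-k} theta_i * theta_{i+k},
and rho(k) = gamma(k) / gamma(0). Sigma^2 cancels.
  numerator   = (1)*(0.379) + (-0.681)*(-0.008) = 0.384448.
  denominator = (1)^2 + (-0.681)^2 + (0.379)^2 + (-0.008)^2 = 1.607466.
  rho(2) = 0.384448 / 1.607466 = 0.2392.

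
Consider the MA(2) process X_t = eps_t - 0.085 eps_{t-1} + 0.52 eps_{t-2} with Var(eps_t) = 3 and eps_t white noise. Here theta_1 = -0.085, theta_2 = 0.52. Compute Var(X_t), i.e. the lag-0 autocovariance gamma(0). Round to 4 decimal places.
\gamma(0) = 3.8329

For an MA(q) process X_t = eps_t + sum_i theta_i eps_{t-i} with
Var(eps_t) = sigma^2, the variance is
  gamma(0) = sigma^2 * (1 + sum_i theta_i^2).
  sum_i theta_i^2 = (-0.085)^2 + (0.52)^2 = 0.007225 + 0.2704 = 0.277625.
  gamma(0) = 3 * (1 + 0.277625) = 3 * 1.277625 = 3.832875, which rounds to 3.8329.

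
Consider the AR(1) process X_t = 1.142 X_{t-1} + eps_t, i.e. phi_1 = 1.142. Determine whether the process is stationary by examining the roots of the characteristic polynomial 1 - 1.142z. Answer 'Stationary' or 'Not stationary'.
\text{Not stationary}

The AR(p) characteristic polynomial is P(z) = 1 - 1.142z.
Stationarity requires all roots to lie outside the unit circle, i.e. |z| > 1 for every root.
This is linear in z: 1 + (-1.142) z = 0  =>  z = -1/(-1.142) = 0.875657,  |z| = 0.875657.
Moduli of all roots: 0.8757.
All moduli strictly greater than 1? No.
Verdict: Not stationary.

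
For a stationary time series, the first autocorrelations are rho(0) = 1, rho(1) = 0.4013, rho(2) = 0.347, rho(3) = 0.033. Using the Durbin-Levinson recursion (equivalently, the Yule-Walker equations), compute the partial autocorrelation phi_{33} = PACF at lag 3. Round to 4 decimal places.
\phi_{33} = -0.2060

The PACF at lag k is phi_{kk}, the last component of the solution
to the Yule-Walker system G_k phi = r_k where
  (G_k)_{ij} = rho(|i - j|), (r_k)_i = rho(i), i,j = 1..k.
Equivalently, Durbin-Levinson gives phi_{kk} iteratively:
  phi_{11} = rho(1)
  phi_{kk} = [rho(k) - sum_{j=1..k-1} phi_{k-1,j} rho(k-j)]
            / [1 - sum_{j=1..k-1} phi_{k-1,j} rho(j)],
  phi_{k,j} = phi_{k-1,j} - phi_{kk} phi_{k-1,k-j},  j = 1..k-1.
Step k = 1:
  phi_11 = rho(1) = 0.4013.
Step k = 2:
  phi_22 = [rho(2) - phi_11 rho(1)] / [1 - phi_11 rho(1)] = [0.347 - (0.4013)(0.4013)] / [1 - (0.4013)(0.4013)]
         = 0.18595831 / 0.83895831 = 0.221654.
  Update: phi_21 = phi_11 - phi_22 phi_11 = 0.4013 - (0.221654)(0.4013) = 0.31235.
Step k = 3:
  phi_33 = [rho(3) - phi_21 rho(2) - phi_22 rho(1)] / [1 - phi_21 rho(1) - phi_22 rho(2)]
    numerator   = 0.033 - (0.31235)(0.347) - (0.221654)(0.4013) = -0.16433524
    denominator = 1 - (0.31235)(0.4013) - (0.221654)(0.347) = 0.79773994
  phi_33 = -0.16433524 / 0.79773994 = -0.206.
Therefore phi_{33} = -0.2060.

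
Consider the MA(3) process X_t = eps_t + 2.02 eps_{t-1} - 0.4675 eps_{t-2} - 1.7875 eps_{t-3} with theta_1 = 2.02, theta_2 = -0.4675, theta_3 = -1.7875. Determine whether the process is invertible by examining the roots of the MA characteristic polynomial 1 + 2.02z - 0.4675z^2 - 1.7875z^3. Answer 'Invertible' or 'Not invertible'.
\text{Not invertible}

The MA(q) characteristic polynomial is P(z) = 1 + 2.02z - 0.4675z^2 - 1.7875z^3.
Invertibility requires all roots to lie outside the unit circle, i.e. |z| > 1 for every root.
Degree 3: look for a simple real root z0 first, then factor out (1 - z/z0) and solve the remaining quadratic.
Testing z0 = -0.8: P(-0.8) = 1 + (2.02)(-0.8) + (-0.4675)(-0.8)^2 + (-1.7875)(-0.8)^3
  = 1 + (-1.616) + (-0.2992) + (0.9152) = 0.  So z_0 = -0.8 is a root, |z_0| = 0.8.
Divide out the factor (1 + 1.25 z) = (1 - z/z0) (since 1/z0 = -1.25):
  P(z) = (1 + 1.25 z)(1 + (0.77) z + (-1.43) z^2)
  [check: z-coef 0.77 - (-1.25) = 2.02; z^2-coef -1.43 - (-1.25)(0.77) = -0.4675; z^3-coef -(-1.25)(-1.43) = -1.7875.]
Remaining roots from the quadratic factor 1 + (0.77) z + (-1.43) z^2:
  Set 1 + (0.77) z + (-1.43) z^2 = 0, i.e. a z^2 + b z + c = 0 with a = -1.43, b = 0.77, c = 1.
  Discriminant D = b^2 - 4ac = (0.77)^2 - 4*(-1.43)*1 = 0.5929 - (-5.72) = 6.3129.
  D >= 0, so the roots are real: z = (-b +/- sqrt(D)) / (2a) = (-0.77 +/- 2.512549) / (-2.86).
    z_1 = (-0.77 + 2.512549) / (-2.86) = -0.6093,   |z_1| = 0.6093.
    z_2 = (-0.77 - 2.512549) / (-2.86) = 1.1477,   |z_2| = 1.1477.
Moduli of all roots: 0.8000, 0.6093, 1.1477.
All moduli strictly greater than 1? No.
Verdict: Not invertible.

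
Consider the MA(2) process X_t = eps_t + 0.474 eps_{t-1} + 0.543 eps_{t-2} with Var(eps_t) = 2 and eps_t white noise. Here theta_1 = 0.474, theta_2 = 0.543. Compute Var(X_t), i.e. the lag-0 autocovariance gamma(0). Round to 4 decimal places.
\gamma(0) = 3.0391

For an MA(q) process X_t = eps_t + sum_i theta_i eps_{t-i} with
Var(eps_t) = sigma^2, the variance is
  gamma(0) = sigma^2 * (1 + sum_i theta_i^2).
  sum_i theta_i^2 = (0.474)^2 + (0.543)^2 = 0.224676 + 0.294849 = 0.519525.
  gamma(0) = 2 * (1 + 0.519525) = 2 * 1.519525 = 3.03905, which rounds to 3.0391.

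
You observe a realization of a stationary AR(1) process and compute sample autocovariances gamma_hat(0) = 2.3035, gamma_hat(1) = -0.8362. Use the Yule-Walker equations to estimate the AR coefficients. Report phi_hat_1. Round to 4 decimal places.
\hat\phi_{1} = -0.3630

The Yule-Walker equations for an AR(p) process read, in matrix form,
  Gamma_p phi = r_p,   with   (Gamma_p)_{ij} = gamma(|i - j|),
                       (r_p)_i = gamma(i),   i,j = 1..p.
Substitute the sample gammas (Toeplitz matrix and right-hand side of size 1):
  Gamma_p = [[2.3035]]
  r_p     = [-0.8362]
With p = 1 this is the single equation gamma(0) phi_1 = gamma(1):
  phi_hat_1 = gamma(1) / gamma(0) = -0.8362 / 2.3035 = -0.3630.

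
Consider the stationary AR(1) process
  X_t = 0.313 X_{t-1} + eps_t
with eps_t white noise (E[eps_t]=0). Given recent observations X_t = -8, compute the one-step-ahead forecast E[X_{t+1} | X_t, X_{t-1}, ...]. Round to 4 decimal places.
E[X_{t+1} \mid \mathcal F_t] = -2.5040

For an AR(p) model X_t = c + sum_i phi_i X_{t-i} + eps_t, the
one-step-ahead conditional mean is
  E[X_{t+1} | X_t, ...] = c + sum_i phi_i X_{t+1-i}.
Substitute known values:
  E[X_{t+1} | ...] = (0.313) * (-8)
                   = -2.5040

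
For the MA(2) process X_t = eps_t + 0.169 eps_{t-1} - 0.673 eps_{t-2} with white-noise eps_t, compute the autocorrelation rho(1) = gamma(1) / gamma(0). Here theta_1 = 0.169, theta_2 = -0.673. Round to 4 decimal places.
\rho(1) = 0.0373

For an MA(q) process with theta_0 = 1, the autocovariance is
  gamma(k) = sigma^2 * sum_{i=0..q-k} theta_i * theta_{i+k},
and rho(k) = gamma(k) / gamma(0). Sigma^2 cancels.
  numerator   = (1)*(0.169) + (0.169)*(-0.673) = 0.055263.
  denominator = (1)^2 + (0.169)^2 + (-0.673)^2 = 1.48149.
  rho(1) = 0.055263 / 1.48149 = 0.0373.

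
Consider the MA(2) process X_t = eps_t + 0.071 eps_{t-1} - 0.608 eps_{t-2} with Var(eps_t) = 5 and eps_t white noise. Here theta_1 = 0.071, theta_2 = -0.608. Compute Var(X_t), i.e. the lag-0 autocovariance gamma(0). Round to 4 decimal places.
\gamma(0) = 6.8735

For an MA(q) process X_t = eps_t + sum_i theta_i eps_{t-i} with
Var(eps_t) = sigma^2, the variance is
  gamma(0) = sigma^2 * (1 + sum_i theta_i^2).
  sum_i theta_i^2 = (0.071)^2 + (-0.608)^2 = 0.005041 + 0.369664 = 0.374705.
  gamma(0) = 5 * (1 + 0.374705) = 5 * 1.374705 = 6.873525, which rounds to 6.8735.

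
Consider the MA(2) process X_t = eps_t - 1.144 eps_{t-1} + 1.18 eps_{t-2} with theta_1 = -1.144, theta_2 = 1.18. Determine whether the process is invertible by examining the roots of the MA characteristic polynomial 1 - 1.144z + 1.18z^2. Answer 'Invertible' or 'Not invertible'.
\text{Not invertible}

The MA(q) characteristic polynomial is P(z) = 1 - 1.144z + 1.18z^2.
Invertibility requires all roots to lie outside the unit circle, i.e. |z| > 1 for every root.
Set 1 + (-1.144) z + (1.18) z^2 = 0, i.e. a z^2 + b z + c = 0 with a = 1.18, b = -1.144, c = 1.
Discriminant D = b^2 - 4ac = (-1.144)^2 - 4*(1.18)*1 = 1.308736 - (4.72) = -3.411264.
D < 0, so the roots are the complex-conjugate pair z = (-b +/- i sqrt(-D)) / (2a) = 0.4847 +/- 0.7826i.
For a conjugate pair |z|^2 = z * conj(z) = (product of roots) = c/a = 1/(1.18) = 0.847458, so |z| = sqrt(0.847458) = 0.9206 for both roots.
Moduli of all roots: 0.9206, 0.9206.
All moduli strictly greater than 1? No.
Verdict: Not invertible.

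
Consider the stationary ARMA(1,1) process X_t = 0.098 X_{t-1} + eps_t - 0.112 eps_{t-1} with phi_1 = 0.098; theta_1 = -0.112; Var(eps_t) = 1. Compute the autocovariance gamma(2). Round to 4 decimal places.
\gamma(2) = -0.0014

Multiply the model equation by X_{t-k} and take expectations. With theta_0 = psi_0 = 1 and psi_j the MA(infinity) weights, this gives
  gamma(k) - sum_i phi_i gamma(k-i) = c_k,
  c_k = sigma^2 * sum_{j=k..q} theta_j psi_{j-k}   (c_k = 0 for k > q),
using gamma(-m) = gamma(m).
psi-weights needed (psi_j = theta_j + sum_i phi_i psi_{j-i}):
  psi_1 = theta_1 + phi_1 = -0.112 + (0.098) = -0.014
Right-hand sides:
  c_0 = sigma^2 (1 + theta_1 psi_1) = 1 * (1 + (-0.112)(-0.014)) = 1 * 1.001568 = 1.001568
  c_1 = sigma^2 theta_1 = 1 * (-0.112) = -0.112
  c_2 = 0
Equations for k = 0 and k = 1 (AR order 1):
  gamma(0) = phi_1 gamma(1) + c_0
  gamma(1) = phi_1 gamma(0) + c_1
Substituting the second into the first: gamma(0) (1 - phi_1^2) = c_0 + phi_1 c_1, so
  gamma(0) = (c_0 + phi_1 c_1) / (1 - phi_1^2) = (1.001568 + (0.098)(-0.112)) / (1 - (0.098)^2) = 0.990592 / 0.990396 = 1.000198.
  gamma(1) = phi_1 gamma(0) + c_1 = (0.098)(1.000198) + (-0.112) = -0.013981.
For k = 2 (> q): gamma(2) = phi_1 gamma(1) = (0.098)(-0.013981) = -0.00137.
Therefore gamma(2) = -0.0014 (to 4 decimal places).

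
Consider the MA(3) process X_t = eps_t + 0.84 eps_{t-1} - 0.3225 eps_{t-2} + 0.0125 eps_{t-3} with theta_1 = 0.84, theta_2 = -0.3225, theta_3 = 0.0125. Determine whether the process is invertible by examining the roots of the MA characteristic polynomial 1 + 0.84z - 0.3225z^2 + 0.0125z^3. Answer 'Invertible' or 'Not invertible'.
\text{Not invertible}

The MA(q) characteristic polynomial is P(z) = 1 + 0.84z - 0.3225z^2 + 0.0125z^3.
Invertibility requires all roots to lie outside the unit circle, i.e. |z| > 1 for every root.
Degree 3: look for a simple real root z0 first, then factor out (1 - z/z0) and solve the remaining quadratic.
Testing z0 = 4: P(4) = 1 + (0.84)(4) + (-0.3225)(4)^2 + (0.0125)(4)^3
  = 1 + (3.36) + (-5.16) + (0.8) = 0.  So z_0 = 4 is a root, |z_0| = 4.
Divide out the factor (1 - 0.25 z) = (1 - z/z0) (since 1/z0 = 0.25):
  P(z) = (1 - 0.25 z)(1 + (1.09) z + (-0.05) z^2)
  [check: z-coef 1.09 - (0.25) = 0.84; z^2-coef -0.05 - (0.25)(1.09) = -0.3225; z^3-coef -(0.25)(-0.05) = 0.0125.]
Remaining roots from the quadratic factor 1 + (1.09) z + (-0.05) z^2:
  Set 1 + (1.09) z + (-0.05) z^2 = 0, i.e. a z^2 + b z + c = 0 with a = -0.05, b = 1.09, c = 1.
  Discriminant D = b^2 - 4ac = (1.09)^2 - 4*(-0.05)*1 = 1.1881 - (-0.2) = 1.3881.
  D >= 0, so the roots are real: z = (-b +/- sqrt(D)) / (2a) = (-1.09 +/- 1.178177) / (-0.1).
    z_1 = (-1.09 + 1.178177) / (-0.1) = -0.8818,   |z_1| = 0.8818.
    z_2 = (-1.09 - 1.178177) / (-0.1) = 22.6818,   |z_2| = 22.6818.
Moduli of all roots: 4.0000, 0.8818, 22.6818.
All moduli strictly greater than 1? No.
Verdict: Not invertible.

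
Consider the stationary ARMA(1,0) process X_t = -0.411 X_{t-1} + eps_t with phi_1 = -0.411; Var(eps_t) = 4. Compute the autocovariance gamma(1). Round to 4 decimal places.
\gamma(1) = -1.9782

Multiply the model equation by X_{t-k} and take expectations. With theta_0 = psi_0 = 1 and psi_j the MA(infinity) weights, this gives
  gamma(k) - sum_i phi_i gamma(k-i) = c_k,
  c_k = sigma^2 * sum_{j=k..q} theta_j psi_{j-k}   (c_k = 0 for k > q),
using gamma(-m) = gamma(m).
Pure AR (q = 0): c_0 = sigma^2 = 4, c_k = 0 for k >= 1.
Equations for k = 0 and k = 1 (AR order 1):
  gamma(0) = phi_1 gamma(1) + c_0
  gamma(1) = phi_1 gamma(0) + c_1
Substituting the second into the first: gamma(0) (1 - phi_1^2) = c_0 + phi_1 c_1, so
  gamma(0) = c_0 / (1 - phi_1^2) = 4 / (1 - (-0.411)^2) = 4 / 0.831079 = 4.81302.
  gamma(1) = phi_1 gamma(0) = (-0.411)(4.81302) = -1.978151.
Therefore gamma(1) = -1.9782 (to 4 decimal places).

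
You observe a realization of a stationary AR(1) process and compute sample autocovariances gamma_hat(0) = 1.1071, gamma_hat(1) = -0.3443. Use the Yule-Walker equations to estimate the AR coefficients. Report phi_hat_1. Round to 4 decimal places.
\hat\phi_{1} = -0.3110

The Yule-Walker equations for an AR(p) process read, in matrix form,
  Gamma_p phi = r_p,   with   (Gamma_p)_{ij} = gamma(|i - j|),
                       (r_p)_i = gamma(i),   i,j = 1..p.
Substitute the sample gammas (Toeplitz matrix and right-hand side of size 1):
  Gamma_p = [[1.1071]]
  r_p     = [-0.3443]
With p = 1 this is the single equation gamma(0) phi_1 = gamma(1):
  phi_hat_1 = gamma(1) / gamma(0) = -0.3443 / 1.1071 = -0.3110.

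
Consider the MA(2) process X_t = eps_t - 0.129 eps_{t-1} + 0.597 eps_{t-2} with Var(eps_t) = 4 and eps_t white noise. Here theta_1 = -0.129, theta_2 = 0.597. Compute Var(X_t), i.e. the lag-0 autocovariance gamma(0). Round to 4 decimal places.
\gamma(0) = 5.4922

For an MA(q) process X_t = eps_t + sum_i theta_i eps_{t-i} with
Var(eps_t) = sigma^2, the variance is
  gamma(0) = sigma^2 * (1 + sum_i theta_i^2).
  sum_i theta_i^2 = (-0.129)^2 + (0.597)^2 = 0.016641 + 0.356409 = 0.37305.
  gamma(0) = 4 * (1 + 0.37305) = 4 * 1.37305 = 5.4922.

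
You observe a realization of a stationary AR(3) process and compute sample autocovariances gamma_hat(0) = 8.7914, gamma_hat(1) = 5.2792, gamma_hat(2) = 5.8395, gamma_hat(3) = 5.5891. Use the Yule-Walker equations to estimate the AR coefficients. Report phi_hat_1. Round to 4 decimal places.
\hat\phi_{1} = 0.1800

The Yule-Walker equations for an AR(p) process read, in matrix form,
  Gamma_p phi = r_p,   with   (Gamma_p)_{ij} = gamma(|i - j|),
                       (r_p)_i = gamma(i),   i,j = 1..p.
Substitute the sample gammas (Toeplitz matrix and right-hand side of size 3):
  Gamma_p = [[8.7914, 5.2792, 5.8395], [5.2792, 8.7914, 5.2792], [5.8395, 5.2792, 8.7914]]
  r_p     = [5.2792, 5.8395, 5.5891]
Written out (R1..R3):
  (R1) 8.7914 phi_1 + 5.2792 phi_2 + 5.8395 phi_3 = 5.2792
  (R2) 5.2792 phi_1 + 8.7914 phi_2 + 5.2792 phi_3 = 5.8395
  (R3) 5.8395 phi_1 + 5.2792 phi_2 + 8.7914 phi_3 = 5.5891
Gaussian elimination:
  R2 <- R2 - (5.2792/8.7914) R1 = R2 - (0.600496) R1:  5.621262 phi_2 + 1.772604 phi_3 = 2.669362
  R3 <- R3 - (5.8395/8.7914) R1 = R3 - (0.664229) R1:  1.772604 phi_2 + 4.912637 phi_3 = 2.082504
  R3 <- R3 - (1.772604/5.621262) R2 = R3 - (0.315339) R2:  4.353665 phi_3 = 1.24075
Back-substitution:
  phi_hat_3 = 1.24075 / 4.353665 = 0.28499
  phi_hat_2 = (2.669362 - (1.772604)(0.28499)) / 5.621262 = 0.385
  phi_hat_1 = (5.2792 - (5.2792)(0.385) - (5.8395)(0.28499)) / 8.7914 = 0.180006
So phi_hat = [0.1800, 0.3850, 0.2850].
Therefore phi_hat_1 = 0.1800.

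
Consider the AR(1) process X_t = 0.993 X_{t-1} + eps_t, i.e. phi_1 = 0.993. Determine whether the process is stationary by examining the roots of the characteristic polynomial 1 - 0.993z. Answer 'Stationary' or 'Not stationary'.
\text{Stationary}

The AR(p) characteristic polynomial is P(z) = 1 - 0.993z.
Stationarity requires all roots to lie outside the unit circle, i.e. |z| > 1 for every root.
This is linear in z: 1 + (-0.993) z = 0  =>  z = -1/(-0.993) = 1.007049,  |z| = 1.007049.
Moduli of all roots: 1.0070.
All moduli strictly greater than 1? Yes.
Verdict: Stationary.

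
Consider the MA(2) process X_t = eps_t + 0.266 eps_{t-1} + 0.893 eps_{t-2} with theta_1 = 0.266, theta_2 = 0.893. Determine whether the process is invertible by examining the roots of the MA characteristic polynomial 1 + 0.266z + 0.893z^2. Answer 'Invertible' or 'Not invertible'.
\text{Invertible}

The MA(q) characteristic polynomial is P(z) = 1 + 0.266z + 0.893z^2.
Invertibility requires all roots to lie outside the unit circle, i.e. |z| > 1 for every root.
Set 1 + (0.266) z + (0.893) z^2 = 0, i.e. a z^2 + b z + c = 0 with a = 0.893, b = 0.266, c = 1.
Discriminant D = b^2 - 4ac = (0.266)^2 - 4*(0.893)*1 = 0.070756 - (3.572) = -3.501244.
D < 0, so the roots are the complex-conjugate pair z = (-b +/- i sqrt(-D)) / (2a) = -0.1489 +/- 1.0477i.
For a conjugate pair |z|^2 = z * conj(z) = (product of roots) = c/a = 1/(0.893) = 1.119821, so |z| = sqrt(1.119821) = 1.0582 for both roots.
Moduli of all roots: 1.0582, 1.0582.
All moduli strictly greater than 1? Yes.
Verdict: Invertible.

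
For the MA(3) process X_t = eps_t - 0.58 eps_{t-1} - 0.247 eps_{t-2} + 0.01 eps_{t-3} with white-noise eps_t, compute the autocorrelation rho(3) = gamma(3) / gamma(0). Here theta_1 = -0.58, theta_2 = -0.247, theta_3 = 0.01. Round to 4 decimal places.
\rho(3) = 0.0072

For an MA(q) process with theta_0 = 1, the autocovariance is
  gamma(k) = sigma^2 * sum_{i=0..q-k} theta_i * theta_{i+k},
and rho(k) = gamma(k) / gamma(0). Sigma^2 cancels.
  numerator   = (1)*(0.01) = 0.01.
  denominator = (1)^2 + (-0.58)^2 + (-0.247)^2 + (0.01)^2 = 1.397509.
  rho(3) = 0.01 / 1.397509 = 0.0072.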